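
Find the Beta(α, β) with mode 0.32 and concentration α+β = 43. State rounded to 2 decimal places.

Since the density peak of Beta(α,β) is at (α−1)/(α+β−2),
α = 1 + 0.32(43−2) = 14.12 and β = 43 − 14.12 = 28.88.

α = 14.12, β = 28.88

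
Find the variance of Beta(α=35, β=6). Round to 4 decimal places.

0.0030

α+β = 41 and αβ = 210, so Var = αβ/[(α+β)²(α+β+1)] = 210/70602 = 0.0030.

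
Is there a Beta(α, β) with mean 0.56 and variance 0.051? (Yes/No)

A Beta with mean μ has variance μ(1−μ)/(α+β+1) < μ(1−μ).
Here μ(1−μ) = 0.56×0.44 = 0.2464, and 0.051 < 0.2464.

Yes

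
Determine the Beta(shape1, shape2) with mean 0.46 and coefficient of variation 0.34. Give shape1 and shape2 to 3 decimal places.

shape1 = 4.211, shape2 = 4.944

σ = CV·μ = 0.34×0.46 = 0.15640, so σ² = 0.024461.
s+1 = μ(1−μ)/σ² = 0.2484/0.024461 = 10.1550, so s = shape1+shape2 = 9.1550.
shape1 = μs = 4.211, shape2 = (1−μ)s = 4.944.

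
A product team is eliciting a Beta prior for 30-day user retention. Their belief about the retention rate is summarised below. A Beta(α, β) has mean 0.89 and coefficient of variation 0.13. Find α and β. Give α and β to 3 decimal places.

α = 5.619, β = 0.694

σ = CV·μ = 0.13×0.89 = 0.11570, so σ² = 0.013386.
s+1 = μ(1−μ)/σ² = 0.0979/0.013386 = 7.3133, so s = α+β = 6.3133.
α = μs = 5.619, β = (1−μ)s = 0.694.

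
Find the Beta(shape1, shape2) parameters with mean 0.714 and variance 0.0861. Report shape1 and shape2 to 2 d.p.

shape1 = 0.98, shape2 = 0.39

Write ν = shape1+shape2; then shape1 = μν and Var = μ(1−μ)/(ν+1).
ν = μ(1−μ)/Var − 1 = 0.204204/0.0861 − 1 = 1.3717.
shape1 = 0.714·1.3717 = 0.98, shape2 = 0.286·1.3717 = 0.39.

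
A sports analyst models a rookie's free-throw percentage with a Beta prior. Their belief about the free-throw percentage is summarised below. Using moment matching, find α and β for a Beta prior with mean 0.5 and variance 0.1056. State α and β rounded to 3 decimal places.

α = 0.684, β = 0.684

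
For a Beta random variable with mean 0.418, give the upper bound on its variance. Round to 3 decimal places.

0.243

For fixed mean μ the Beta variance is μ(1−μ)/(α+β+1), increasing as α+β decreases.
Its least upper bound (not attained) is μ(1−μ) = 0.418·0.582 = 0.243.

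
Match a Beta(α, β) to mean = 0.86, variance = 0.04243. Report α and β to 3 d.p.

By moment matching, α+β = μ(1−μ)/σ² − 1 = (0.86·0.14)/0.04243 − 1 = 2.8376 − 1 = 1.8376.
Since α/(α+β) = μ, α = 0.86·1.8376 = 1.580 and β = 0.14·1.8376 = 0.257.

α = 1.580, β = 0.257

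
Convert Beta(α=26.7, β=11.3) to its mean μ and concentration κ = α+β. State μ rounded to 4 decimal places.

κ = α+β = 26.7+11.3 = 38.0; μ = α/κ = 26.7/38.0 = 0.7026.

μ = 0.7026, κ = 38.0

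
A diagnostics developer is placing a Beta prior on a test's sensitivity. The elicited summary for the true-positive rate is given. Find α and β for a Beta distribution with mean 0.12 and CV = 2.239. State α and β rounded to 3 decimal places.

α = 0.056, β = 0.407

Var = (CV·μ)² = (2.239×0.12)² = 0.072189.
α+β = μ(1−μ)/Var − 1 = 0.1056/0.072189 − 1 = 0.4628.
Thus α = 0.12·0.4628 = 0.056 and β = 0.88·0.4628 = 0.407.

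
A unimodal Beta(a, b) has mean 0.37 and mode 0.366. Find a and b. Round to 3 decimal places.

With s = a+b: μ = a/s and mode = (a−1)/(s−2). Eliminating a = μs,
μs − 1 = m(s−2) ⇒ s(μ−m) = 1−2m ⇒ s = 0.268/0.004 = 67.0000.
So a = μs = 24.790, b = (1−μ)s = 42.210.

a = 24.790, b = 42.210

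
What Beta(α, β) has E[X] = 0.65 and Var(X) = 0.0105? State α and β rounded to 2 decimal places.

α = 13.43, β = 7.23

Let s = α+β. The Beta variance is μ(1−μ)/(s+1).
So s+1 = μ(1−μ)/σ² = (0.65×0.35)/0.0105 = 0.2275/0.0105 = 21.6667, giving s = 20.6667.
Then α = μs = 0.65×20.6667 = 13.43 and β = (1−μ)s = 0.35×20.6667 = 7.23.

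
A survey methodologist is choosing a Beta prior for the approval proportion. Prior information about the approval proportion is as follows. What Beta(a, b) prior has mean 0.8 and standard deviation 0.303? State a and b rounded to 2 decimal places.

First σ² = 0.091809. Setting a = μn, b = (1−μ)n with n = a+b,
μ(1−μ)/(n+1) = 0.091809 ⇒ n+1 = 0.16/0.091809 = 1.7427 ⇒ n = 0.7427.
Hence a = 0.8×0.7427 = 0.59, b = 0.2×0.7427 = 0.15.

a = 0.59, b = 0.15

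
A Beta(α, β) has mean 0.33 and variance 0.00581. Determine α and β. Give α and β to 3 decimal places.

Write ν = α+β; then α = μν and Var = μ(1−μ)/(ν+1).
ν = μ(1−μ)/Var − 1 = 0.2211/0.00581 − 1 = 37.0551.
α = 0.33·37.0551 = 12.228, β = 0.67·37.0551 = 24.827.

α = 12.228, β = 24.827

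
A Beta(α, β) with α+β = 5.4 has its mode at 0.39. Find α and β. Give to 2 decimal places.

α = 2.33, β = 3.07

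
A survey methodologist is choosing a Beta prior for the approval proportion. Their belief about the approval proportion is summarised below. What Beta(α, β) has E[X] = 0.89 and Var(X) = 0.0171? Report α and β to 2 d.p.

α = 4.21, β = 0.52

Let s = α+β. The Beta variance is μ(1−μ)/(s+1).
So s+1 = μ(1−μ)/σ² = (0.89×0.11)/0.0171 = 0.0979/0.0171 = 5.7251, giving s = 4.7251.
Then α = μs = 0.89×4.7251 = 4.21 and β = (1−μ)s = 0.11×4.7251 = 0.52.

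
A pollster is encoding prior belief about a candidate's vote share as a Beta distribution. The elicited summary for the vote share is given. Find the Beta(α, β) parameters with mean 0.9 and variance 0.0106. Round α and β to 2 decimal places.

Write ν = α+β; then α = μν and Var = μ(1−μ)/(ν+1).
ν = μ(1−μ)/Var − 1 = 0.09/0.0106 − 1 = 7.4906.
α = 0.9·7.4906 = 6.74, β = 0.1·7.4906 = 0.75.

α = 6.74, β = 0.75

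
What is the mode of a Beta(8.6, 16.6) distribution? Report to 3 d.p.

0.328

The density x^(α−1)(1−x)^(β−1) is maximised at (α−1)/(α+β−2) = 7.6/23.2 = 0.328.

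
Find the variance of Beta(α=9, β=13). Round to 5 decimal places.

0.01051

α+β = 22 and αβ = 117, so Var = αβ/[(α+β)²(α+β+1)] = 117/11132 = 0.01051.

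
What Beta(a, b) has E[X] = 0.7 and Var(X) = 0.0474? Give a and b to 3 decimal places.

By moment matching, a+b = μ(1−μ)/σ² − 1 = (0.7·0.3)/0.0474 − 1 = 4.4304 − 1 = 3.4304.
Since a/(a+b) = μ, a = 0.7·3.4304 = 2.401 and b = 0.3·3.4304 = 1.029.

a = 2.401, b = 1.029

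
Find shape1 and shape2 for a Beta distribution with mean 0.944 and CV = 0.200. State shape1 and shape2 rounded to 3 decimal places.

shape1 = 0.456, shape2 = 0.027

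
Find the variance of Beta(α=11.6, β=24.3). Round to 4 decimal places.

0.0059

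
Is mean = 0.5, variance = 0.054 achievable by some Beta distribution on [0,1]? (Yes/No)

Yes

A Beta with mean μ has variance μ(1−μ)/(α+β+1) < μ(1−μ).
Here μ(1−μ) = 0.5×0.5 = 0.25, and 0.054 < 0.25.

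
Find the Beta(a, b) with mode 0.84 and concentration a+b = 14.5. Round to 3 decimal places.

a = 11.500, b = 3.000

For a,b>1 the mode is (a−1)/(a+b−2), so a = mode·(κ−2)+1 = 0.84×12.5+1 = 11.500.
And b = (1−mode)·(κ−2)+1 = 0.16×12.5+1 = 3.000.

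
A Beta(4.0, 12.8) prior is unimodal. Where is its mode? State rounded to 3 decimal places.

The density x^(α−1)(1−x)^(β−1) is maximised at (α−1)/(α+β−2) = 3.0/14.8 = 0.203.

0.203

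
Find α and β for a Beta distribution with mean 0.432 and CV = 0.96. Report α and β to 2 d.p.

Var = (CV·μ)² = (0.96×0.432)² = 0.171993.
α+β = μ(1−μ)/Var − 1 = 0.245376/0.171993 − 1 = 0.4267.
Thus α = 0.432·0.4267 = 0.18 and β = 0.568·0.4267 = 0.24.

α = 0.18, β = 0.24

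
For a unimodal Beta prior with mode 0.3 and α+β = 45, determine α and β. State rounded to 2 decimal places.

α = 13.90, β = 31.10

For α,β>1 the mode is (α−1)/(α+β−2), so α = mode·(κ−2)+1 = 0.3×43+1 = 13.90.
And β = (1−mode)·(κ−2)+1 = 0.7×43+1 = 31.10.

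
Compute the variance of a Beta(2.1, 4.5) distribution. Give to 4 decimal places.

α+β = 6.6 and αβ = 9.45, so Var = αβ/[(α+β)²(α+β+1)] = 9.45/331.056 = 0.0285.

0.0285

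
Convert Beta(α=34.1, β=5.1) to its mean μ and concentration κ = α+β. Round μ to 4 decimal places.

μ = 0.8699, κ = 39.2

κ = α+β = 34.1+5.1 = 39.2; μ = α/κ = 34.1/39.2 = 0.8699.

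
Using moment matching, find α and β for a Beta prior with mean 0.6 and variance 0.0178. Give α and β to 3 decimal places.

α = 7.490, β = 4.993

By moment matching, α+β = μ(1−μ)/σ² − 1 = (0.6·0.4)/0.0178 − 1 = 13.4831 − 1 = 12.4831.
Since α/(α+β) = μ, α = 0.6·12.4831 = 7.490 and β = 0.4·12.4831 = 4.993.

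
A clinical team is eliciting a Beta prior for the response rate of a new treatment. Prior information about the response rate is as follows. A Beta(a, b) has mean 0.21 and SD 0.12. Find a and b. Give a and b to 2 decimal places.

First σ² = 0.0144. Setting a = μn, b = (1−μ)n with n = a+b,
μ(1−μ)/(n+1) = 0.0144 ⇒ n+1 = 0.1659/0.0144 = 11.5208 ⇒ n = 10.5208.
Hence a = 0.21×10.5208 = 2.21, b = 0.79×10.5208 = 8.31.

a = 2.21, b = 8.31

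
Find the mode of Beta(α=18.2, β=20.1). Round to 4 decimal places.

The density x^(α−1)(1−x)^(β−1) is maximised at (α−1)/(α+β−2) = 17.2/36.3 = 0.4738.

0.4738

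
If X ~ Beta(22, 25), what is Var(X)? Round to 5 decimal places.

Var = αβ/[(α+β)²(α+β+1)] = (22×25)/(47²×48) = 550/106032 = 0.00519.

0.00519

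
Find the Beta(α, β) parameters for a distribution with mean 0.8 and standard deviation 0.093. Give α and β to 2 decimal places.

α = 14.00, β = 3.50

First σ² = 0.008649. Setting α = μn, β = (1−μ)n with n = α+β,
μ(1−μ)/(n+1) = 0.008649 ⇒ n+1 = 0.16/0.008649 = 18.4992 ⇒ n = 17.4992.
Hence α = 0.8×17.4992 = 14.00, β = 0.2×17.4992 = 3.50.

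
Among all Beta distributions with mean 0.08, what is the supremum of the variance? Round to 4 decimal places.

For fixed mean μ the Beta variance is μ(1−μ)/(α+β+1), increasing as α+β decreases.
Its least upper bound (not attained) is μ(1−μ) = 0.08·0.92 = 0.0736.

0.0736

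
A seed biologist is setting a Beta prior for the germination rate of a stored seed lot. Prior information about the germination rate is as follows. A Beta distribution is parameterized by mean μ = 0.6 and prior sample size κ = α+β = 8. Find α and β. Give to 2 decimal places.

Split κ in proportion μ : (1−μ): α = 0.6·8 = 4.80, β = 8 − 4.80 = 3.20.

α = 4.80, β = 3.20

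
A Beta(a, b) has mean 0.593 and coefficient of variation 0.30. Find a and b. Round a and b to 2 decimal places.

σ = CV·μ = 0.30×0.593 = 0.17790, so σ² = 0.031648.
s+1 = μ(1−μ)/σ² = 0.241351/0.031648 = 7.6260, so s = a+b = 6.6260.
a = μs = 3.93, b = (1−μ)s = 2.70.

a = 3.93, b = 2.70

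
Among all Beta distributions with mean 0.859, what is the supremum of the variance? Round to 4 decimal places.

0.1211

Var = μ(1−μ)/(α+β+1), which approaches μ(1−μ) as α+β → 0.
So the supremum is μ(1−μ) = 0.859×0.141 = 0.1211.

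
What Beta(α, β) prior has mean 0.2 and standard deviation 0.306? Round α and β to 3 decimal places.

First σ² = 0.093636. Setting α = μn, β = (1−μ)n with n = α+β,
μ(1−μ)/(n+1) = 0.093636 ⇒ n+1 = 0.16/0.093636 = 1.7087 ⇒ n = 0.7087.
Hence α = 0.2×0.7087 = 0.142, β = 0.8×0.7087 = 0.567.

α = 0.142, β = 0.567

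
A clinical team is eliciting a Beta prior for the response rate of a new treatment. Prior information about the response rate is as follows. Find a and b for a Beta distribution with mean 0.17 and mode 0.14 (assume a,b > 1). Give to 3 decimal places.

Let s = a+b. Mean gives a = μs = 0.17s; mode gives (a−1)/(s−2) = 0.14.
Substituting: 0.17s − 1 = 0.14(s−2) = 0.14s − 0.28, so 0.03s = 0.72 and s = 24.0000.
Then a = 0.17×24.0000 = 4.080 and b = s−a = 19.920.

a = 4.080, b = 19.920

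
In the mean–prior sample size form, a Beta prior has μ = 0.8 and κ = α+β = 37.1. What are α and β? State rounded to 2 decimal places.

α = 29.68, β = 7.42

α = μκ = 0.8×37.1 = 29.68 and β = (1−μ)κ = 0.2×37.1 = 7.42.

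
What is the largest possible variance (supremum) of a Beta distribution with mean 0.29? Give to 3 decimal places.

Var = μ(1−μ)/(α+β+1), which approaches μ(1−μ) as α+β → 0.
So the supremum is μ(1−μ) = 0.29×0.71 = 0.206.

0.206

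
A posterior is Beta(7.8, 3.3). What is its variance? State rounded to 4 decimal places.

0.0173

Var = αβ/[(α+β)²(α+β+1)] = (7.8×3.3)/(11.1²×12.1) = 25.74/1490.841 = 0.0173.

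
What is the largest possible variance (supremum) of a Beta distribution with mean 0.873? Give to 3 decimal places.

0.111

Var = μ(1−μ)/(α+β+1), which approaches μ(1−μ) as α+β → 0.
So the supremum is μ(1−μ) = 0.873×0.127 = 0.111.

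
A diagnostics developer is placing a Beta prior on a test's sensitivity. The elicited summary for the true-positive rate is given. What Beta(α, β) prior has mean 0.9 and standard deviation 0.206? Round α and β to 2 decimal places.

α = 1.01, β = 0.11

First σ² = 0.042436. Setting α = μn, β = (1−μ)n with n = α+β,
μ(1−μ)/(n+1) = 0.042436 ⇒ n+1 = 0.09/0.042436 = 2.1208 ⇒ n = 1.1208.
Hence α = 0.9×1.1208 = 1.01, β = 0.1×1.1208 = 0.11.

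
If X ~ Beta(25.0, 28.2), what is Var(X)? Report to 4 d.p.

0.0046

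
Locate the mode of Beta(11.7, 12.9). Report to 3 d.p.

0.473

The density x^(α−1)(1−x)^(β−1) is maximised at (α−1)/(α+β−2) = 10.7/22.6 = 0.473.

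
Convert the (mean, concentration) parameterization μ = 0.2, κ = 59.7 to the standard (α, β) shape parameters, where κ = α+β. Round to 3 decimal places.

Split κ in proportion μ : (1−μ): α = 0.2·59.7 = 11.940, β = 59.7 − 11.940 = 47.760.

α = 11.940, β = 47.760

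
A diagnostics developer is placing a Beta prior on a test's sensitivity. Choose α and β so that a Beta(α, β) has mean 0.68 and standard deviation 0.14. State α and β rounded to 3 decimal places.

α = 6.869, β = 3.233

Variance = 0.14² = 0.0196. The moment-matching identity α+β = μ(1−μ)/Var − 1 gives
α+β = 0.2176/0.0196 − 1 = 10.1020, so α = μ·10.1020 = 6.869 and β = (1−μ)·10.1020 = 3.233.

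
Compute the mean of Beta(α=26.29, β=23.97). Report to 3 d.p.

0.523

E[X] = α/(α+β) = 26.29/50.26 = 0.523.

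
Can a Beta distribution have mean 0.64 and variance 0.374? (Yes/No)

A Beta with mean μ has variance μ(1−μ)/(α+β+1) < μ(1−μ).
Here μ(1−μ) = 0.64×0.36 = 0.2304, and 0.374 ≥ 0.2304.

No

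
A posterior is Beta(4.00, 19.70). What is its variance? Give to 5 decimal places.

α+β = 23.70 and αβ = 78.8000, so Var = αβ/[(α+β)²(α+β+1)] = 78.8000/13873.743000 = 0.00568.

0.00568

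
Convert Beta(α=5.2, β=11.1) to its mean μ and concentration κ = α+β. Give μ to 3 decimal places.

μ = 0.319, κ = 16.3

κ = α+β = 5.2+11.1 = 16.3; μ = α/κ = 5.2/16.3 = 0.319.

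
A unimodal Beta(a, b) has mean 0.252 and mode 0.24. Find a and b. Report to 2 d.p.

Let s = a+b. Mean gives a = μs = 0.252s; mode gives (a−1)/(s−2) = 0.24.
Substituting: 0.252s − 1 = 0.24(s−2) = 0.24s − 0.48, so 0.012s = 0.52 and s = 43.3333.
Then a = 0.252×43.3333 = 10.92 and b = s−a = 32.41.

a = 10.92, b = 32.41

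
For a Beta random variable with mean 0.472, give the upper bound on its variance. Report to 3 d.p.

0.249

Var = μ(1−μ)/(α+β+1), which approaches μ(1−μ) as α+β → 0.
So the supremum is μ(1−μ) = 0.472×0.528 = 0.249.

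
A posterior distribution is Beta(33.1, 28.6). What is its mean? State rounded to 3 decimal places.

0.536

E[X] = α/(α+β) = 33.1/61.7 = 0.536.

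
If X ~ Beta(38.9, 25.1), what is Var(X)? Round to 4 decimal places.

0.0037

μ = 38.9/64.0 = 0.607812; Var = μ(1−μ)/(α+β+1) = 0.2383765/65.0 = 0.0037.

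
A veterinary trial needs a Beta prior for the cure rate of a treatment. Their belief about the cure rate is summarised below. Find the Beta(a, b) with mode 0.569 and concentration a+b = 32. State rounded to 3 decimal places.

Mode = (a−1)/(κ−2) with κ = a+b, so a−1 = 0.569·30 = 17.070.
a = 18.070; b = κ − a = 13.930.

a = 18.070, b = 13.930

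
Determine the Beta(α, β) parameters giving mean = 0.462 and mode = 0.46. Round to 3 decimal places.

α = 18.480, β = 21.520

Let s = α+β. Mean gives α = μs = 0.462s; mode gives (α−1)/(s−2) = 0.46.
Substituting: 0.462s − 1 = 0.46(s−2) = 0.46s − 0.92, so 0.002s = 0.08 and s = 40.0000.
Then α = 0.462×40.0000 = 18.480 and β = s−α = 21.520.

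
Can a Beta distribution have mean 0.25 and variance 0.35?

For any Beta, Var(X) < E[X]·(1−E[X]).
Here μ(1−μ) = 0.25×0.75 = 0.1875, and 0.35 ≥ 0.1875.

No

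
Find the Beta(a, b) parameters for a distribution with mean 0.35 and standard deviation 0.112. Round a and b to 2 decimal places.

a = 6.00, b = 11.14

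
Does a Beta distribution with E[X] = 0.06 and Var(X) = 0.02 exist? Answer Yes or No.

Yes

The Beta variance bound is σ² < μ(1−μ).
Here μ(1−μ) = 0.06×0.94 = 0.0564, and 0.02 < 0.0564.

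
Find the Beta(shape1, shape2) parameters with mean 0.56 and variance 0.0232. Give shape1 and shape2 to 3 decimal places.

By moment matching, shape1+shape2 = μ(1−μ)/σ² − 1 = (0.56·0.44)/0.0232 − 1 = 10.6207 − 1 = 9.6207.
Since shape1/(shape1+shape2) = μ, shape1 = 0.56·9.6207 = 5.388 and shape2 = 0.44·9.6207 = 4.233.

shape1 = 5.388, shape2 = 4.233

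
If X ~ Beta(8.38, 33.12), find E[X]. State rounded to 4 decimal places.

The Beta mean is α/(α+β) = 8.38/(8.38+33.12) = 0.2019.

0.2019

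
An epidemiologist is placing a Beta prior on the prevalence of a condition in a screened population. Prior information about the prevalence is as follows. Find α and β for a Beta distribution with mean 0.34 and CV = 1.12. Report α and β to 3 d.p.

Var = (CV·μ)² = (1.12×0.34)² = 0.145009.
α+β = μ(1−μ)/Var − 1 = 0.2244/0.145009 − 1 = 0.5475.
Thus α = 0.34·0.5475 = 0.186 and β = 0.66·0.5475 = 0.361.

α = 0.186, β = 0.361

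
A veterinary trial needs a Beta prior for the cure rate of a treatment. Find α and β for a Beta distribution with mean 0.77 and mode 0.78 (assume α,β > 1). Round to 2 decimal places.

With s = α+β: μ = α/s and mode = (α−1)/(s−2). Eliminating α = μs,
μs − 1 = m(s−2) ⇒ s(μ−m) = 1−2m ⇒ s = -0.56/-0.01 = 56.0000.
So α = μs = 43.12, β = (1−μ)s = 12.88.

α = 43.12, β = 12.88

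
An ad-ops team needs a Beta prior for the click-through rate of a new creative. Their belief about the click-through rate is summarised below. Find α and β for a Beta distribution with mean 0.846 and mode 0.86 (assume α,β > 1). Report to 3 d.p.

α = 43.509, β = 7.920

Let s = α+β. Mean gives α = μs = 0.846s; mode gives (α−1)/(s−2) = 0.86.
Substituting: 0.846s − 1 = 0.86(s−2) = 0.86s − 1.72, so -0.014s = -0.72 and s = 51.4286.
Then α = 0.846×51.4286 = 43.509 and β = s−α = 7.920.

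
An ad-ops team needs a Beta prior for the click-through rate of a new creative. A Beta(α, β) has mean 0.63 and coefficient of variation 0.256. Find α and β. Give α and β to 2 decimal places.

Var = (CV·μ)² = (0.256×0.63)² = 0.026011.
α+β = μ(1−μ)/Var − 1 = 0.2331/0.026011 − 1 = 7.9615.
Thus α = 0.63·7.9615 = 5.02 and β = 0.37·7.9615 = 2.95.

α = 5.02, β = 2.95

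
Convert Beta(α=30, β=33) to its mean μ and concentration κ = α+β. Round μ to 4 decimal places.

μ = 0.4762, κ = 63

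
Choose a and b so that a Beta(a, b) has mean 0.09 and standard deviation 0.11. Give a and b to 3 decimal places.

a = 0.519, b = 5.249

First σ² = 0.0121. Setting a = μn, b = (1−μ)n with n = a+b,
μ(1−μ)/(n+1) = 0.0121 ⇒ n+1 = 0.0819/0.0121 = 6.7686 ⇒ n = 5.7686.
Hence a = 0.09×5.7686 = 0.519, b = 0.91×5.7686 = 5.249.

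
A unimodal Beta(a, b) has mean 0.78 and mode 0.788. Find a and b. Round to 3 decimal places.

Let s = a+b. Mean gives a = μs = 0.78s; mode gives (a−1)/(s−2) = 0.788.
Substituting: 0.78s − 1 = 0.788(s−2) = 0.788s − 1.576, so -0.008s = -0.576 and s = 72.0000.
Then a = 0.78×72.0000 = 56.160 and b = s−a = 15.840.

a = 56.160, b = 15.840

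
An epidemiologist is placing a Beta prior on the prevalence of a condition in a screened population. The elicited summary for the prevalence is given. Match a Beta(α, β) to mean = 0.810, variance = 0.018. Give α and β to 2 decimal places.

α = 6.12, β = 1.43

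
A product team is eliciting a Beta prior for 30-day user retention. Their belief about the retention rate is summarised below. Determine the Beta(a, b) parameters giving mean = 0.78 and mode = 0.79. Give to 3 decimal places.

Let s = a+b. Mean gives a = μs = 0.78s; mode gives (a−1)/(s−2) = 0.79.
Substituting: 0.78s − 1 = 0.79(s−2) = 0.79s − 1.58, so -0.01s = -0.58 and s = 58.0000.
Then a = 0.78×58.0000 = 45.240 and b = s−a = 12.760.

a = 45.240, b = 12.760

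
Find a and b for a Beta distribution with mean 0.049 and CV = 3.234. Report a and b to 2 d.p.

σ = CV·μ = 3.234×0.049 = 0.15847, so σ² = 0.025111.
s+1 = μ(1−μ)/σ² = 0.046599/0.025111 = 1.8557, so s = a+b = 0.8557.
a = μs = 0.04, b = (1−μ)s = 0.81.

a = 0.04, b = 0.81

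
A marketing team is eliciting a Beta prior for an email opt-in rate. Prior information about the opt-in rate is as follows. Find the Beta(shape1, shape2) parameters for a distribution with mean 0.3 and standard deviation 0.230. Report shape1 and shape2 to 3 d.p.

shape1 = 0.891, shape2 = 2.079

σ² = 0.230² = 0.052900.
With s = shape1+shape2, Var = μ(1−μ)/(s+1), so s+1 = (0.3×0.7)/0.052900 = 3.9698 and s = 2.9698.
shape1 = μs = 0.891, shape2 = (1−μ)s = 2.079.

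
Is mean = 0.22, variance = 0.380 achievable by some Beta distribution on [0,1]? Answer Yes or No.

No

The Beta variance bound is σ² < μ(1−μ).
Here μ(1−μ) = 0.22×0.78 = 0.1716, and 0.380 ≥ 0.1716.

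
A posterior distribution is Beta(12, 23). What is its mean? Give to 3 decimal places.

0.343

E[X] = α/(α+β) = 12/35 = 0.343.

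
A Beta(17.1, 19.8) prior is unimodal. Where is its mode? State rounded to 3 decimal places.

With α,β > 1, mode = (α−1)/(α+β−2) = 16.1/34.9 = 0.461.

0.461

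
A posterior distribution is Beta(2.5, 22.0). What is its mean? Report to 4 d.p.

The Beta mean is α/(α+β) = 2.5/(2.5+22.0) = 0.1020.

0.1020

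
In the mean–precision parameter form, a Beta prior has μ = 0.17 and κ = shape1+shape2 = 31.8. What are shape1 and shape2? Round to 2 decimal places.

Split κ in proportion μ : (1−μ): shape1 = 0.17·31.8 = 5.41, shape2 = 31.8 − 5.41 = 26.39.

shape1 = 5.41, shape2 = 26.39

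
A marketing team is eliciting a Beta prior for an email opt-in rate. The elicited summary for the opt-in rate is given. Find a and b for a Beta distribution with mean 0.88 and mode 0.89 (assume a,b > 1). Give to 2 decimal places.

a = 68.64, b = 9.36

With s = a+b: μ = a/s and mode = (a−1)/(s−2). Eliminating a = μs,
μs − 1 = m(s−2) ⇒ s(μ−m) = 1−2m ⇒ s = -0.78/-0.01 = 78.0000.
So a = μs = 68.64, b = (1−μ)s = 9.36.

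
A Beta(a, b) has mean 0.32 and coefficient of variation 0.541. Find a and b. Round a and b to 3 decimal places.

a = 2.003, b = 4.257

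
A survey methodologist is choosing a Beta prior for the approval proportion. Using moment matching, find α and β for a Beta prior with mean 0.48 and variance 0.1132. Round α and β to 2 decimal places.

α = 0.58, β = 0.63

Write ν = α+β; then α = μν and Var = μ(1−μ)/(ν+1).
ν = μ(1−μ)/Var − 1 = 0.2496/0.1132 − 1 = 1.2049.
α = 0.48·1.2049 = 0.58, β = 0.52·1.2049 = 0.63.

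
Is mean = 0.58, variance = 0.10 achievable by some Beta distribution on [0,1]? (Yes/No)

The Beta variance bound is σ² < μ(1−μ).
Here μ(1−μ) = 0.58×0.42 = 0.2436, and 0.10 < 0.2436.

Yes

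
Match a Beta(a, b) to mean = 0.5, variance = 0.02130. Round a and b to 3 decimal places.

a = 5.369, b = 5.369

Write ν = a+b; then a = μν and Var = μ(1−μ)/(ν+1).
ν = μ(1−μ)/Var − 1 = 0.25/0.02130 − 1 = 10.7371.
a = 0.5·10.7371 = 5.369, b = 0.5·10.7371 = 5.369.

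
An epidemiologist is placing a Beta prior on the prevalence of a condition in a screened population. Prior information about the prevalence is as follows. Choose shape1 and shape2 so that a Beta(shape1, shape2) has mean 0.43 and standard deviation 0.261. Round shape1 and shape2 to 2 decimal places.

shape1 = 1.12, shape2 = 1.48

Variance = 0.261² = 0.068121. The moment-matching identity shape1+shape2 = μ(1−μ)/Var − 1 gives
shape1+shape2 = 0.2451/0.068121 − 1 = 2.5980, so shape1 = μ·2.5980 = 1.12 and shape2 = (1−μ)·2.5980 = 1.48.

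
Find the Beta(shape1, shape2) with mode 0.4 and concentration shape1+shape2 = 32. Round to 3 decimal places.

shape1 = 13.000, shape2 = 19.000

Mode = (shape1−1)/(κ−2) with κ = shape1+shape2, so shape1−1 = 0.4·30 = 12.000.
shape1 = 13.000; shape2 = κ − shape1 = 19.000.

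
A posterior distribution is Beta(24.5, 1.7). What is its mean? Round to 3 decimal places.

The Beta mean is α/(α+β) = 24.5/(24.5+1.7) = 0.935.

0.935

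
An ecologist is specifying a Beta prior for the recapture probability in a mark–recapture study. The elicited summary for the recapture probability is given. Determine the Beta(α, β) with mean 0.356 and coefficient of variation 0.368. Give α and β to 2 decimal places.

α = 4.40, β = 7.96

Var = (CV·μ)² = (0.368×0.356)² = 0.017163.
α+β = μ(1−μ)/Var − 1 = 0.229264/0.017163 − 1 = 12.3580.
Thus α = 0.356·12.3580 = 4.40 and β = 0.644·12.3580 = 7.96.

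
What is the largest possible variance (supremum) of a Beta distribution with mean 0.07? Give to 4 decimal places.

Var = μ(1−μ)/(α+β+1), which approaches μ(1−μ) as α+β → 0.
So the supremum is μ(1−μ) = 0.07×0.93 = 0.0651.

0.0651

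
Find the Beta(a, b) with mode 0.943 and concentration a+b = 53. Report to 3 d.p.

a = 49.093, b = 3.907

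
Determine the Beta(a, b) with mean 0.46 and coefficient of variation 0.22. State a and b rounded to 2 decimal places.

a = 10.70, b = 12.56

σ = CV·μ = 0.22×0.46 = 0.10120, so σ² = 0.010241.
s+1 = μ(1−μ)/σ² = 0.2484/0.010241 = 24.2544, so s = a+b = 23.2544.
a = μs = 10.70, b = (1−μ)s = 12.56.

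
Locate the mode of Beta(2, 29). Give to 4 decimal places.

The density x^(α−1)(1−x)^(β−1) is maximised at (α−1)/(α+β−2) = 1/29 = 0.0345.

0.0345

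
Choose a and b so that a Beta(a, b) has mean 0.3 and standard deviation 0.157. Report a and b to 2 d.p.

σ² = 0.157² = 0.024649.
With s = a+b, Var = μ(1−μ)/(s+1), so s+1 = (0.3×0.7)/0.024649 = 8.5196 and s = 7.5196.
a = μs = 2.26, b = (1−μ)s = 5.26.

a = 2.26, b = 5.26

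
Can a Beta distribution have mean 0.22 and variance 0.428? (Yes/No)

A Beta with mean μ has variance μ(1−μ)/(α+β+1) < μ(1−μ).
Here μ(1−μ) = 0.22×0.78 = 0.1716, and 0.428 ≥ 0.1716.

No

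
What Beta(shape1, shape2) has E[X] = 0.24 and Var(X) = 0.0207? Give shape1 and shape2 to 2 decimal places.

shape1 = 1.87, shape2 = 5.94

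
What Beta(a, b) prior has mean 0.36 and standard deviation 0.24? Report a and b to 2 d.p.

σ² = 0.24² = 0.0576.
With s = a+b, Var = μ(1−μ)/(s+1), so s+1 = (0.36×0.64)/0.0576 = 4.0000 and s = 3.0000.
a = μs = 1.08, b = (1−μ)s = 1.92.

a = 1.08, b = 1.92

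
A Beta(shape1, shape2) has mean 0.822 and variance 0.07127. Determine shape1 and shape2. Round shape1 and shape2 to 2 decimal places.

shape1 = 0.87, shape2 = 0.19

Write ν = shape1+shape2; then shape1 = μν and Var = μ(1−μ)/(ν+1).
ν = μ(1−μ)/Var − 1 = 0.146316/0.07127 − 1 = 1.0530.
shape1 = 0.822·1.0530 = 0.87, shape2 = 0.178·1.0530 = 0.19.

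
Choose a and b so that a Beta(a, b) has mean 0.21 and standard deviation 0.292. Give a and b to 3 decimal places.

Variance = 0.292² = 0.085264. The moment-matching identity a+b = μ(1−μ)/Var − 1 gives
a+b = 0.1659/0.085264 − 1 = 0.9457, so a = μ·0.9457 = 0.199 and b = (1−μ)·0.9457 = 0.747.

a = 0.199, b = 0.747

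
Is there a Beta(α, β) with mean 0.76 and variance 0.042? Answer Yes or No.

Yes

For any Beta, Var(X) < E[X]·(1−E[X]).
Here μ(1−μ) = 0.76×0.24 = 0.1824, and 0.042 < 0.1824.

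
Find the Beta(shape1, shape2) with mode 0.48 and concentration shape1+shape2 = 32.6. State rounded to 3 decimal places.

shape1 = 15.688, shape2 = 16.912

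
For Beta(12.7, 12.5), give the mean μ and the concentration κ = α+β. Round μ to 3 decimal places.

κ = α+β = 12.7+12.5 = 25.2; μ = α/κ = 12.7/25.2 = 0.504.

μ = 0.504, κ = 25.2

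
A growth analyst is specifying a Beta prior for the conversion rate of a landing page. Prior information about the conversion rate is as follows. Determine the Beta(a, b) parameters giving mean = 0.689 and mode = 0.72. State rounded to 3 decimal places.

With s = a+b: μ = a/s and mode = (a−1)/(s−2). Eliminating a = μs,
μs − 1 = m(s−2) ⇒ s(μ−m) = 1−2m ⇒ s = -0.44/-0.031 = 14.1935.
So a = μs = 9.779, b = (1−μ)s = 4.414.

a = 9.779, b = 4.414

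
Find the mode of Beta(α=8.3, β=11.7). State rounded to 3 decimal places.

The density x^(α−1)(1−x)^(β−1) is maximised at (α−1)/(α+β−2) = 7.3/18.0 = 0.406.

0.406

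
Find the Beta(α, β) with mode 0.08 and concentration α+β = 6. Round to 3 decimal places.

α = 1.320, β = 4.680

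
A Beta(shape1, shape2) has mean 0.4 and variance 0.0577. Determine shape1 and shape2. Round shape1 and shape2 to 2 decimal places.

shape1 = 1.26, shape2 = 1.90

Let s = shape1+shape2. The Beta variance is μ(1−μ)/(s+1).
So s+1 = μ(1−μ)/σ² = (0.4×0.6)/0.0577 = 0.24/0.0577 = 4.1594, giving s = 3.1594.
Then shape1 = μs = 0.4×3.1594 = 1.26 and shape2 = (1−μ)s = 0.6×3.1594 = 1.90.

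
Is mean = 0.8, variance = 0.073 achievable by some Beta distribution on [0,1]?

Yes

For any Beta, Var(X) < E[X]·(1−E[X]).
Here μ(1−μ) = 0.8×0.2 = 0.16, and 0.073 < 0.16.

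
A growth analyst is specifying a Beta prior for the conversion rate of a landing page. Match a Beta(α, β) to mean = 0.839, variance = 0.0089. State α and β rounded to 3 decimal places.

α = 11.895, β = 2.283

Write ν = α+β; then α = μν and Var = μ(1−μ)/(ν+1).
ν = μ(1−μ)/Var − 1 = 0.135079/0.0089 − 1 = 14.1774.
α = 0.839·14.1774 = 11.895, β = 0.161·14.1774 = 2.283.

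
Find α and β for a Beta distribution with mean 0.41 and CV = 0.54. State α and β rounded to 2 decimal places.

σ = CV·μ = 0.54×0.41 = 0.22140, so σ² = 0.049018.
s+1 = μ(1−μ)/σ² = 0.2419/0.049018 = 4.9349, so s = α+β = 3.9349.
α = μs = 1.61, β = (1−μ)s = 2.32.

α = 1.61, β = 2.32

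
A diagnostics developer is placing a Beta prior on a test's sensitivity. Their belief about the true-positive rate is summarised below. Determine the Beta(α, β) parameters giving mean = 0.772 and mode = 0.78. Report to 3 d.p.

With s = α+β: μ = α/s and mode = (α−1)/(s−2). Eliminating α = μs,
μs − 1 = m(s−2) ⇒ s(μ−m) = 1−2m ⇒ s = -0.56/-0.008 = 70.0000.
So α = μs = 54.040, β = (1−μ)s = 15.960.

α = 54.040, β = 15.960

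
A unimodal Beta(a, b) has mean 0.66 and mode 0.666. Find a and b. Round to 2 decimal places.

a = 36.52, b = 18.81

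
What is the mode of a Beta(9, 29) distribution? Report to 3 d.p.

0.222

With α,β > 1, mode = (α−1)/(α+β−2) = 8/36 = 0.222.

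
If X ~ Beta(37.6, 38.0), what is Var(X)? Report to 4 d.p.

0.0033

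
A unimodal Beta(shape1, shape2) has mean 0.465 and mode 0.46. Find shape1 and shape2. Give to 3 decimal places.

shape1 = 7.440, shape2 = 8.560

Let s = shape1+shape2. Mean gives shape1 = μs = 0.465s; mode gives (shape1−1)/(s−2) = 0.46.
Substituting: 0.465s − 1 = 0.46(s−2) = 0.46s − 0.92, so 0.005s = 0.08 and s = 16.0000.
Then shape1 = 0.465×16.0000 = 7.440 and shape2 = s−shape1 = 8.560.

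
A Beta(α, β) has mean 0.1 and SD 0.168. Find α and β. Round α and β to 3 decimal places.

First σ² = 0.028224. Setting α = μn, β = (1−μ)n with n = α+β,
μ(1−μ)/(n+1) = 0.028224 ⇒ n+1 = 0.09/0.028224 = 3.1888 ⇒ n = 2.1888.
Hence α = 0.1×2.1888 = 0.219, β = 0.9×2.1888 = 1.970.

α = 0.219, β = 1.970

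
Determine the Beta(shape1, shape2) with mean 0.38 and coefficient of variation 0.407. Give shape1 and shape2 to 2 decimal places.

Var = (CV·μ)² = (0.407×0.38)² = 0.023920.
shape1+shape2 = μ(1−μ)/Var − 1 = 0.2356/0.023920 − 1 = 8.8496.
Thus shape1 = 0.38·8.8496 = 3.36 and shape2 = 0.62·8.8496 = 5.49.

shape1 = 3.36, shape2 = 5.49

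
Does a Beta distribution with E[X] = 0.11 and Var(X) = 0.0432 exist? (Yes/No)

The Beta variance bound is σ² < μ(1−μ).
Here μ(1−μ) = 0.11×0.89 = 0.0979, and 0.0432 < 0.0979.

Yes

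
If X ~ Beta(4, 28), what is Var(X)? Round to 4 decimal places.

0.0033

Var = αβ/[(α+β)²(α+β+1)] = (4×28)/(32²×33) = 112/33792 = 0.0033.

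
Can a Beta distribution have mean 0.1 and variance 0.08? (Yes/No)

For any Beta, Var(X) < E[X]·(1−E[X]).
Here μ(1−μ) = 0.1×0.9 = 0.09, and 0.08 < 0.09.

Yes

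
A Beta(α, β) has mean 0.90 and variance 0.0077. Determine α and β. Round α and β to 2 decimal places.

α = 9.62, β = 1.07

Write ν = α+β; then α = μν and Var = μ(1−μ)/(ν+1).
ν = μ(1−μ)/Var − 1 = 0.0900/0.0077 − 1 = 10.6883.
α = 0.90·10.6883 = 9.62, β = 0.10·10.6883 = 1.07.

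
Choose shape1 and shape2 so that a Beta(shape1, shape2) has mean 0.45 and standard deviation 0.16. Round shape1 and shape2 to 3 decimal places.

First σ² = 0.0256. Setting shape1 = μn, shape2 = (1−μ)n with n = shape1+shape2,
μ(1−μ)/(n+1) = 0.0256 ⇒ n+1 = 0.2475/0.0256 = 9.6680 ⇒ n = 8.6680.
Hence shape1 = 0.45×8.6680 = 3.901, shape2 = 0.55×8.6680 = 4.767.

shape1 = 3.901, shape2 = 4.767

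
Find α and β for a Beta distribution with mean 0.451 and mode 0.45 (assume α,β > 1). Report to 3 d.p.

With s = α+β: μ = α/s and mode = (α−1)/(s−2). Eliminating α = μs,
μs − 1 = m(s−2) ⇒ s(μ−m) = 1−2m ⇒ s = 0.10/0.001 = 100.0000.
So α = μs = 45.100, β = (1−μ)s = 54.900.

α = 45.100, β = 54.900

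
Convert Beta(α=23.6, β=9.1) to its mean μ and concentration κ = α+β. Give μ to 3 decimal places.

μ = 0.722, κ = 32.7

κ = α+β = 23.6+9.1 = 32.7; μ = α/κ = 23.6/32.7 = 0.722.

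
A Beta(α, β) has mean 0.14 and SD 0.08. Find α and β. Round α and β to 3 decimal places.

First σ² = 0.0064. Setting α = μn, β = (1−μ)n with n = α+β,
μ(1−μ)/(n+1) = 0.0064 ⇒ n+1 = 0.1204/0.0064 = 18.8125 ⇒ n = 17.8125.
Hence α = 0.14×17.8125 = 2.494, β = 0.86×17.8125 = 15.319.

α = 2.494, β = 15.319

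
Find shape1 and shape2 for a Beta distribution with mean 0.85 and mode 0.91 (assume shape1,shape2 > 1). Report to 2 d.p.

shape1 = 11.62, shape2 = 2.05

Let s = shape1+shape2. Mean gives shape1 = μs = 0.85s; mode gives (shape1−1)/(s−2) = 0.91.
Substituting: 0.85s − 1 = 0.91(s−2) = 0.91s − 1.82, so -0.06s = -0.82 and s = 13.6667.
Then shape1 = 0.85×13.6667 = 11.62 and shape2 = s−shape1 = 2.05.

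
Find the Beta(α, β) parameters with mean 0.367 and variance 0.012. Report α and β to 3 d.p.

α = 6.738, β = 11.621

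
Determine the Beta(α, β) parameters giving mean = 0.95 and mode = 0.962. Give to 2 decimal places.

α = 73.15, β = 3.85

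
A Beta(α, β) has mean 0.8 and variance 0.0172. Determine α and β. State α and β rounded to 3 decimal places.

α = 6.642, β = 1.660

Let s = α+β. The Beta variance is μ(1−μ)/(s+1).
So s+1 = μ(1−μ)/σ² = (0.8×0.2)/0.0172 = 0.16/0.0172 = 9.3023, giving s = 8.3023.
Then α = μs = 0.8×8.3023 = 6.642 and β = (1−μ)s = 0.2×8.3023 = 1.660.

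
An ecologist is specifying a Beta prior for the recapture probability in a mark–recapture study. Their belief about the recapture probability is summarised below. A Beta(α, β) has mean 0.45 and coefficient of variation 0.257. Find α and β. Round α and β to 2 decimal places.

Var = (CV·μ)² = (0.257×0.45)² = 0.013375.
α+β = μ(1−μ)/Var − 1 = 0.2475/0.013375 − 1 = 17.5048.
Thus α = 0.45·17.5048 = 7.88 and β = 0.55·17.5048 = 9.63.

α = 7.88, β = 9.63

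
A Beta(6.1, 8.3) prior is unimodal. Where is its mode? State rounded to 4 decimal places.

0.4113

With α,β > 1, mode = (α−1)/(α+β−2) = 5.1/12.4 = 0.4113.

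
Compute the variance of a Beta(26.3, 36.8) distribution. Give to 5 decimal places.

0.00379

α+β = 63.1 and αβ = 967.84, so Var = αβ/[(α+β)²(α+β+1)] = 967.84/255221.201 = 0.00379.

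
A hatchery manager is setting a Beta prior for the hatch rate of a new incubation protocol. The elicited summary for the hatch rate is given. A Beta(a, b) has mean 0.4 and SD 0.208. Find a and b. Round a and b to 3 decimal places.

a = 1.819, b = 2.728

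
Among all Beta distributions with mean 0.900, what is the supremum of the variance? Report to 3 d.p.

0.090

For fixed mean μ the Beta variance is μ(1−μ)/(α+β+1), increasing as α+β decreases.
Its least upper bound (not attained) is μ(1−μ) = 0.900·0.100 = 0.090.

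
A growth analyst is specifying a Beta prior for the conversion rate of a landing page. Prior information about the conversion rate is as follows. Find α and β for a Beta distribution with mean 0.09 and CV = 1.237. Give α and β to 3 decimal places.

σ = CV·μ = 1.237×0.09 = 0.11133, so σ² = 0.012394.
s+1 = μ(1−μ)/σ² = 0.0819/0.012394 = 6.6078, so s = α+β = 5.6078.
α = μs = 0.505, β = (1−μ)s = 5.103.

α = 0.505, β = 5.103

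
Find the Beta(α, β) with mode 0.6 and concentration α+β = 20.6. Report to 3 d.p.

α = 12.160, β = 8.440

Mode = (α−1)/(κ−2) with κ = α+β, so α−1 = 0.6·18.6 = 11.160.
α = 12.160; β = κ − α = 8.440.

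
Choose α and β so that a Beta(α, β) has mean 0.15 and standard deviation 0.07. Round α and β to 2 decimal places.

First σ² = 0.0049. Setting α = μn, β = (1−μ)n with n = α+β,
μ(1−μ)/(n+1) = 0.0049 ⇒ n+1 = 0.1275/0.0049 = 26.0204 ⇒ n = 25.0204.
Hence α = 0.15×25.0204 = 3.75, β = 0.85×25.0204 = 21.27.

α = 3.75, β = 21.27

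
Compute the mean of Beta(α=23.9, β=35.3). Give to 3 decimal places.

0.404

E[X] = α/(α+β) = 23.9/59.2 = 0.404.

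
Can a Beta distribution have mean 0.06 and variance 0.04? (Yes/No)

Yes

A Beta with mean μ has variance μ(1−μ)/(α+β+1) < μ(1−μ).
Here μ(1−μ) = 0.06×0.94 = 0.0564, and 0.04 < 0.0564.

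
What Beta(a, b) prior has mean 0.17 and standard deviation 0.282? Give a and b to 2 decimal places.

a = 0.13, b = 0.64

Variance = 0.282² = 0.079524. The moment-matching identity a+b = μ(1−μ)/Var − 1 gives
a+b = 0.1411/0.079524 − 1 = 0.7743, so a = μ·0.7743 = 0.13 and b = (1−μ)·0.7743 = 0.64.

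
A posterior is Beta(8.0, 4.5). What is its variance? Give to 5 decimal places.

0.01707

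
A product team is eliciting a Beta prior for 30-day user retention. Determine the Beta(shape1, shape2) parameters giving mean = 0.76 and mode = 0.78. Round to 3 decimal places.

Let s = shape1+shape2. Mean gives shape1 = μs = 0.76s; mode gives (shape1−1)/(s−2) = 0.78.
Substituting: 0.76s − 1 = 0.78(s−2) = 0.78s − 1.56, so -0.02s = -0.56 and s = 28.0000.
Then shape1 = 0.76×28.0000 = 21.280 and shape2 = s−shape1 = 6.720.

shape1 = 21.280, shape2 = 6.720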